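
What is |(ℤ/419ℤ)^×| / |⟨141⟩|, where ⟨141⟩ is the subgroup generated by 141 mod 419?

2

Since 141 ∈ (Z/419Z)^×, its order divides φ(419) = 419 − 1 = 418 = 2 · 11 · 19.
Divisors of 418: 1, 2, 11, 19, 22, 38, 209, 418.
Check 141^d mod 419 for each divisor in increasing order:
141^1 ≡ 141 (mod 419)
141^2 ≡ 188 (mod 419)
141^11 ≡ 306 (mod 419)
141^19 ≡ 300 (mod 419)
141^22 ≡ 199 (mod 419)
141^38 ≡ 334 (mod 419)
141^209 ≡ 1 (mod 419) ✓
Thus |⟨141⟩| = ord(141) = 209.
[(Z/419Z)^× : ⟨141⟩] = 418/209 = 2.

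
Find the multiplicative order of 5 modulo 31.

3

By Lagrange's theorem, ord_31(5) divides φ(31) = 31 − 1 = 30 = 2 · 3 · 5.
Divisors of 30: 1, 2, 3, 5, 6, 10, 15, 30.
Test each divisor d:
5^1 ≡ 5 (mod 31)
5^2 ≡ 25 (mod 31)
5^3 ≡ 1 (mod 31) ✓
The smallest such exponent is 3, so the order of 5 is 3.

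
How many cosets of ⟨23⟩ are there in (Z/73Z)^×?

By Lagrange's theorem, ord_73(23) divides φ(73) = 73 − 1 = 72 = 2^3 · 3^2.
Divisors of 72: 1, 2, 3, 4, 6, 8, 9, 12, 18, 24, 36, 72.
Check 23^d mod 73 for each divisor in increasing order:
23^1 ≡ 23 (mod 73)
23^2 ≡ 18 (mod 73)
23^3 ≡ 49 (mod 73)
23^4 ≡ 32 (mod 73)
23^6 ≡ 65 (mod 73)
23^8 ≡ 2 (mod 73)
23^9 ≡ 46 (mod 73)
23^12 ≡ 64 (mod 73)
23^18 ≡ 72 (mod 73)
23^24 ≡ 8 (mod 73)
23^36 ≡ 1 (mod 73) ✓
The order of 23 is 36, so the subgroup it generates has 36 elements.
[(Z/73Z)^× : ⟨23⟩] = 72/36 = 2.

2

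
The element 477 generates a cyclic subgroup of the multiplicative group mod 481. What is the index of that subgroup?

48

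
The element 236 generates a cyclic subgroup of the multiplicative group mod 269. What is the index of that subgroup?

The order of 236 must divide φ(269) = 269 − 1 = 268 = 2^2 · 67.
Divisors of 268: 1, 2, 4, 67, 134, 268.
Compute 236^d (mod 269) for the divisors d until we hit 1:
236^1 ≡ 236 (mod 269)
236^2 ≡ 13 (mod 269)
236^4 ≡ 169 (mod 269)
236^67 ≡ 187 (mod 269)
236^134 ≡ 268 (mod 269)
236^268 ≡ 1 (mod 269) ✓
The order of 236 is 268, so the subgroup it generates has 268 elements.
Index = |(Z/269Z)^×| / |⟨236⟩| = 268 / 268 = 1.

1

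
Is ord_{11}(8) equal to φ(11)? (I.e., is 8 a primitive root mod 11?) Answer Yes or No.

Yes

φ(11) = 11 − 1 = 10 = 2 · 5.
An element g generates (Z/11Z)^× iff g^(10/q) ≢ 1 (mod 11) for each prime q ∈ {2, 5}.
8^5 ≡ 10 (mod 11)  [q = 2: ≢ 1 ✓]
8^2 ≡ 9 (mod 11)  [q = 5: ≢ 1 ✓]
None equal 1, so ord_11(8) = 10: 8 is a primitive root.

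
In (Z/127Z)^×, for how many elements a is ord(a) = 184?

φ(127) = 127 − 1 = 126 = 2 · 3^2 · 7.
Since (Z/127Z)^× is cyclic of order 126, the number of elements of order d is φ(d) when d | 126 and 0 otherwise.
Here 126 is not a multiple of 184, so there are no elements of order 184.

0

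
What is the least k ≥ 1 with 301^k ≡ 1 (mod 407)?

180

By Lagrange's theorem, ord_407(301) divides φ(407) = φ(11·37) = (11−1)·(37−1) = 10·36 = 360 = 2^3 · 3^2 · 5.
Divisors of 360: 1, 2, 3, 4, 5, 6, 8, 9, 10, 12, 15, 18, 20, 24, 30, 36, 40, 45, 60, 72, 90, 120, 180, 360.
Check 301^d mod 407 for each divisor in increasing order:
301^1 ≡ 301 (mod 407)
301^2 ≡ 247 (mod 407)
301^3 ≡ 273 (mod 407)
301^4 ≡ 366 (mod 407)
301^5 ≡ 276 (mod 407)
301^6 ≡ 48 (mod 407)
301^8 ≡ 53 (mod 407)
301^9 ≡ 80 (mod 407)
301^10 ≡ 67 (mod 407)
301^12 ≡ 269 (mod 407)
301^15 ≡ 177 (mod 407)
301^18 ≡ 295 (mod 407)
301^20 ≡ 12 (mod 407)
301^24 ≡ 322 (mod 407)
301^30 ≡ 397 (mod 407)
301^36 ≡ 334 (mod 407)
301^40 ≡ 144 (mod 407)
301^45 ≡ 265 (mod 407)
301^60 ≡ 100 (mod 407)
301^72 ≡ 38 (mod 407)
301^90 ≡ 221 (mod 407)
301^120 ≡ 232 (mod 407)
301^180 ≡ 1 (mod 407) ✓
Hence ord(301) = 180.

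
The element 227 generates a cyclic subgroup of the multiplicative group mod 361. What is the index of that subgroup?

9

By Lagrange's theorem, ord_361(227) divides φ(361) = φ(19^2) = 19·(19−1) = 342 = 2 · 3^2 · 19.
Divisors of 342: 1, 2, 3, 6, 9, 18, 19, 38, 57, 114, 171, 342.
Test each divisor d:
227^1 ≡ 227 (mod 361)
227^2 ≡ 267 (mod 361)
227^3 ≡ 322 (mod 361)
227^6 ≡ 77 (mod 361)
227^9 ≡ 246 (mod 361)
227^18 ≡ 229 (mod 361)
227^19 ≡ 360 (mod 361)
227^38 ≡ 1 (mod 361) ✓
So ord_361(227) = 38, hence |⟨227⟩| = 38.
[(Z/361Z)^× : ⟨227⟩] = 342/38 = 9.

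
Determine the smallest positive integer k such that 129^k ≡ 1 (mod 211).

70

The order of 129 must divide φ(211) = 211 − 1 = 210 = 2 · 3 · 5 · 7.
Divisors of 210: 1, 2, 3, 5, 6, 7, 10, 14, 15, 21, 30, 35, 42, 70, 105, 210.
Compute 129^d (mod 211) for the divisors d until we hit 1:
129^1 ≡ 129 (mod 211)
129^2 ≡ 183 (mod 211)
129^3 ≡ 186 (mod 211)
129^5 ≡ 67 (mod 211)
129^6 ≡ 203 (mod 211)
129^7 ≡ 23 (mod 211)
129^10 ≡ 58 (mod 211)
129^14 ≡ 107 (mod 211)
129^15 ≡ 88 (mod 211)
129^21 ≡ 140 (mod 211)
129^30 ≡ 148 (mod 211)
129^35 ≡ 210 (mod 211)
129^42 ≡ 188 (mod 211)
129^70 ≡ 1 (mod 211) ✓
So ord_211(129) = 70.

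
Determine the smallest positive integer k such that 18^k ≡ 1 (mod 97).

By Lagrange's theorem, ord_97(18) divides φ(97) = 97 − 1 = 96 = 2^5 · 3.
Divisors of 96: 1, 2, 3, 4, 6, 8, 12, 16, 24, 32, 48, 96.
Evaluate successive powers at the divisors of 96:
18^1 ≡ 18 (mod 97)
18^2 ≡ 33 (mod 97)
18^3 ≡ 12 (mod 97)
18^4 ≡ 22 (mod 97)
18^6 ≡ 47 (mod 97)
18^8 ≡ 96 (mod 97)
18^12 ≡ 75 (mod 97)
18^16 ≡ 1 (mod 97) ✓
So ord_97(18) = 16.

16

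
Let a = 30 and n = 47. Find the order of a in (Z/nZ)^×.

By Lagrange's theorem, ord_47(30) divides φ(47) = 47 − 1 = 46 = 2 · 23.
Divisors of 46: 1, 2, 23, 46.
Evaluate successive powers at the divisors of 46:
30^1 ≡ 30 (mod 47)
30^2 ≡ 7 (mod 47)
30^23 ≡ 46 (mod 47)
30^46 ≡ 1 (mod 47) ✓
Hence ord(30) = 46.

46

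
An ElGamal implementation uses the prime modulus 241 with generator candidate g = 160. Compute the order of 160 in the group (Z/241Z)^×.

15

The order of 160 must divide φ(241) = 241 − 1 = 240 = 2^4 · 3 · 5.
Divisors of 240: 1, 2, 3, 4, 5, 6, 8, 10, 12, 15, 16, 20, 24, 30, 40, 48, 60, 80, 120, 240.
Test each divisor d:
160^1 ≡ 160 (mod 241)
160^2 ≡ 54 (mod 241)
160^3 ≡ 205 (mod 241)
160^4 ≡ 24 (mod 241)
160^5 ≡ 225 (mod 241)
160^6 ≡ 91 (mod 241)
160^8 ≡ 94 (mod 241)
160^10 ≡ 15 (mod 241)
160^12 ≡ 87 (mod 241)
160^15 ≡ 1 (mod 241) ✓
Hence ord(160) = 15.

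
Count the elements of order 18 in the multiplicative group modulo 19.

φ(19) = 19 − 1 = 18 = 2 · 3^2.
In a cyclic group of order 18, there are φ(d) elements of order d for each divisor d of 18, and zero for non-divisors.
18 = 2 · 3^2 divides 18, and φ(18) = 6.

6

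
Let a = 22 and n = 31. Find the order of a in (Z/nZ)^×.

Since 22 ∈ (Z/31Z)^×, its order divides φ(31) = 31 − 1 = 30 = 2 · 3 · 5.
Divisors of 30: 1, 2, 3, 5, 6, 10, 15, 30.
Evaluate successive powers at the divisors of 30:
22^1 ≡ 22 (mod 31)
22^2 ≡ 19 (mod 31)
22^3 ≡ 15 (mod 31)
22^5 ≡ 6 (mod 31)
22^6 ≡ 8 (mod 31)
22^10 ≡ 5 (mod 31)
22^15 ≡ 30 (mod 31)
22^30 ≡ 1 (mod 31) ✓
Hence ord(22) = 30.

30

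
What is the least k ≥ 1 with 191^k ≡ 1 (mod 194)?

ord(191) | φ(194) = φ(2)·φ(97) = 1·96 = 96 = 2^5 · 3.
Divisors of 96: 1, 2, 3, 4, 6, 8, 12, 16, 24, 32, 48, 96.
Evaluate successive powers at the divisors of 96:
191^1 ≡ 191
191^2 ≡ 9
191^3 ≡ 167
191^4 ≡ 81
191^6 ≡ 147
191^8 ≡ 159
191^12 ≡ 75
191^16 ≡ 61
191^24 ≡ 193
191^32 ≡ 35
191^48 ≡ 1
Hence ord(191) = 48.

48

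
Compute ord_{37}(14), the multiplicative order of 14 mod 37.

12

Since 14 ∈ (Z/37Z)^×, its order divides φ(37) = 37 − 1 = 36 = 2^2 · 3^2.
Divisors of 36: 1, 2, 3, 4, 6, 9, 12, 18, 36.
Evaluate successive powers at the divisors of 36:
14^1 ≡ 14 (mod 37)
14^2 ≡ 11 (mod 37)
14^3 ≡ 6 (mod 37)
14^4 ≡ 10 (mod 37)
14^6 ≡ 36 (mod 37)
14^9 ≡ 31 (mod 37)
14^12 ≡ 1 (mod 37) ✓
Therefore the multiplicative order of 14 modulo 37 is 12.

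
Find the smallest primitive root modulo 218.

11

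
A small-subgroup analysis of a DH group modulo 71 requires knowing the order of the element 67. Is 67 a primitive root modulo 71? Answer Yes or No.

Yes

φ(71) = 71 − 1 = 70 = 2 · 5 · 7.
67 is a primitive root mod 71 iff 67^(φ(71)/q) ≢ 1 for every prime q | φ(71), i.e. q ∈ {2, 5, 7}.
67^35 ≡ 70 (mod 71)  [q = 2: ≢ 1 ✓]
67^14 ≡ 5 (mod 71)  [q = 5: ≢ 1 ✓]
67^10 ≡ 48 (mod 71)  [q = 7: ≢ 1 ✓]
All checks pass, so 67 has order 70 and is a primitive root modulo 71.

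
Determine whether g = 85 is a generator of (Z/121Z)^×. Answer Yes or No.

φ(121) = φ(11^2) = 11·(11−1) = 110 = 2 · 5 · 11.
85 is a primitive root mod 121 iff 85^(φ(121)/q) ≢ 1 for every prime q | φ(121), i.e. q ∈ {2, 5, 11}.
85^55 ≡ 120 (mod 121)  [q = 2: ≢ 1 ✓]
85^22 ≡ 9 (mod 121)  [q = 5: ≢ 1 ✓]
85^10 ≡ 111 (mod 121)  [q = 11: ≢ 1 ✓]
All checks pass, so 85 has order 110 and is a primitive root modulo 121.

Yes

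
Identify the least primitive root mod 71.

φ(71) = 71 − 1 = 70 = 2 · 5 · 7.
g is a primitive root iff g^(70/q) ≢ 1 (mod 71) for each prime q ∈ {2, 5, 7}.
g = 2: 2^35 ≡ 1 — hits 1, so not a primitive root.
g = 3: 3^35 ≡ 1 — hits 1, so not a primitive root.
g = 4: 4^35 ≡ 1 — hits 1, so not a primitive root.
g = 5: 5^35 ≡ 1 — hits 1, so not a primitive root.
g = 6: 6^35 ≡ 1 — hits 1, so not a primitive root.
g = 7: 7^35 ≡ 70; 7^14 ≡ 54; 7^10 ≡ 45 — none is 1, so 7 is a primitive root.
So 7 is the smallest generator of (Z/71Z)^×.

7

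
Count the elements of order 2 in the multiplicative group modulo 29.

1

φ(29) = 29 − 1 = 28 = 2^2 · 7.
Since (Z/29Z)^× is cyclic of order 28, the number of elements of order d is φ(d) when d | 28 and 0 otherwise.
2 | 28, and φ(2) = 2 − 1 = 1.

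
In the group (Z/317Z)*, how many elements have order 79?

78

φ(317) = 317 − 1 = 316 = 2^2 · 79.
(Z/317Z)^× is cyclic (|G| = 316); a cyclic group of order m has exactly φ(d) elements of each order d | m, and none otherwise.
79 | 316, and φ(79) = 79 − 1 = 78.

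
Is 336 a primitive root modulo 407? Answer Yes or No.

No

407 = 11 · 37 is a product of two distinct odd primes, so (Z/407Z)^× ≅ (Z/11Z)^× × (Z/37Z)^× is not cyclic.
No primitive root modulo 407 exists; in particular 336 is not one.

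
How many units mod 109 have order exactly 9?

6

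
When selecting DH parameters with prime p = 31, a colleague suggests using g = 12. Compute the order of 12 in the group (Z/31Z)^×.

30

The order of 12 must divide φ(31) = 31 − 1 = 30 = 2 · 3 · 5.
Divisors of 30: 1, 2, 3, 5, 6, 10, 15, 30.
Compute 12^d (mod 31) for the divisors d until we hit 1:
12^1 ≡ 12 (mod 31)
12^2 ≡ 20 (mod 31)
12^3 ≡ 23 (mod 31)
12^5 ≡ 26 (mod 31)
12^6 ≡ 2 (mod 31)
12^10 ≡ 25 (mod 31)
12^15 ≡ 30 (mod 31)
12^30 ≡ 1 (mod 31) ✓
So ord_31(12) = 30.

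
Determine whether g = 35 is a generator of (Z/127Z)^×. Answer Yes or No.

φ(127) = 127 − 1 = 126 = 2 · 3^2 · 7.
35 is a primitive root mod 127 iff 35^(φ(127)/q) ≢ 1 for every prime q | φ(127), i.e. q ∈ {2, 3, 7}.
35^63 ≡ 1 (mod 127)  [q = 2: ≡ 1 ✗]
35^42 ≡ 107 (mod 127)  [q = 3: ≢ 1 ✓]
35^18 ≡ 32 (mod 127)  [q = 7: ≢ 1 ✓]
Since 35^63 ≡ 1, the order of 35 divides 63 < 126, so 35 is not a primitive root.

No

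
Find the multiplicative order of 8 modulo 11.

10

By Lagrange's theorem, ord_11(8) divides φ(11) = 11 − 1 = 10 = 2 · 5.
Divisors of 10: 1, 2, 5, 10.
Test each divisor d:
8^1 ≡ 8
8^2 ≡ 9
8^5 ≡ 10
8^10 ≡ 1
Therefore the multiplicative order of 8 modulo 11 is 10.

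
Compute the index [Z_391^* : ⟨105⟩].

2

Since 105 ∈ (Z/391Z)^×, its order divides φ(391) = φ(17·23) = (17−1)·(23−1) = 16·22 = 352 = 2^5 · 11.
Divisors of 352: 1, 2, 4, 8, 11, 16, 22, 32, 44, 88, 176, 352.
Compute 105^d (mod 391) for the divisors d until we hit 1:
105^1 ≡ 105
105^2 ≡ 77
105^4 ≡ 64
105^8 ≡ 186
105^11 ≡ 24
105^16 ≡ 188
105^22 ≡ 185
105^32 ≡ 154
105^44 ≡ 208
105^88 ≡ 254
105^176 ≡ 1
So ord_391(105) = 176, hence |⟨105⟩| = 176.
[(Z/391Z)^× : ⟨105⟩] = 352/176 = 2.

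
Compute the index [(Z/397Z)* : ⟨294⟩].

3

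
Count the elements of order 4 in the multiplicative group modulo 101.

2

φ(101) = 101 − 1 = 100 = 2^2 · 5^2.
(Z/101Z)^× is cyclic (|G| = 100); a cyclic group of order m has exactly φ(d) elements of each order d | m, and none otherwise.
4 = 2^2 divides 100, and φ(4) = 2.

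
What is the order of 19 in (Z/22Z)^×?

10

ord(19) | φ(22) = φ(2)·φ(11) = 1·10 = 10 = 2 · 5.
Divisors of 10: 1, 2, 5, 10.
Compute 19^d (mod 22) for the divisors d until we hit 1:
19^1 ≡ 19 (mod 22)
19^2 ≡ 9 (mod 22)
19^5 ≡ 21 (mod 22)
19^10 ≡ 1 (mod 22) ✓
The smallest such exponent is 10, so the order of 19 is 10.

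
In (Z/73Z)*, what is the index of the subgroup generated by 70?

Since 70 ∈ (Z/73Z)^×, its order divides φ(73) = 73 − 1 = 72 = 2^3 · 3^2.
Divisors of 72: 1, 2, 3, 4, 6, 8, 9, 12, 18, 24, 36, 72.
Check 70^d mod 73 for each divisor in increasing order:
70^1 ≡ 70 (mod 73)
70^2 ≡ 9 (mod 73)
70^3 ≡ 46 (mod 73)
70^4 ≡ 8 (mod 73)
70^6 ≡ 72 (mod 73)
70^8 ≡ 64 (mod 73)
70^9 ≡ 27 (mod 73)
70^12 ≡ 1 (mod 73) ✓
So ord_73(70) = 12, hence |⟨70⟩| = 12.
The index is φ(73) / ord(70) = 72 / 12 = 6.

6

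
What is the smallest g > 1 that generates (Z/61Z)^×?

2

φ(61) = 61 − 1 = 60 = 2^2 · 3 · 5.
Test candidates g = 2, 3, … against the prime factors q ∈ {2, 3, 5} of φ(61): g is a generator iff g^(60/q) ≢ 1 for every such q.
g = 2: 2^30 ≡ 60; 2^20 ≡ 47; 2^12 ≡ 9 — none is 1, so 2 is a primitive root.
So 2 is the smallest generator of (Z/61Z)^×.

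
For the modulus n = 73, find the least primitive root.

φ(73) = 73 − 1 = 72 = 2^3 · 3^2.
Test candidates g = 2, 3, … against the prime factors q ∈ {2, 3} of φ(73): g is a generator iff g^(72/q) ≢ 1 for every such q.
g = 2: 2^36 ≡ 1 — hits 1, so not a primitive root.
g = 3: 3^36 ≡ 1 — hits 1, so not a primitive root.
g = 4: 4^36 ≡ 1 — hits 1, so not a primitive root.
g = 5: 5^36 ≡ 72; 5^24 ≡ 8 — none is 1, so 5 is a primitive root.
So 5 is the smallest generator of (Z/73Z)^×.

5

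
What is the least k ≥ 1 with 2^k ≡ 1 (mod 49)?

Since 2 ∈ (Z/49Z)^×, its order divides φ(49) = φ(7^2) = 7·(7−1) = 42 = 2 · 3 · 7.
Divisors of 42: 1, 2, 3, 6, 7, 14, 21, 42.
Check 2^d mod 49 for each divisor in increasing order:
2^1 ≡ 2
2^2 ≡ 4
2^3 ≡ 8
2^6 ≡ 15
2^7 ≡ 30
2^14 ≡ 18
2^21 ≡ 1
So ord_49(2) = 21.

21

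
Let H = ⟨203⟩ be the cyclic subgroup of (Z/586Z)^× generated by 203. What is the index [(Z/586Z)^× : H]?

2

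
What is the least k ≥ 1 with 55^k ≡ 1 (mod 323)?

36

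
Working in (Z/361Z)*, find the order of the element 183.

114

Since 183 ∈ (Z/361Z)^×, its order divides φ(361) = φ(19^2) = 19·(19−1) = 342 = 2 · 3^2 · 19.
Divisors of 342: 1, 2, 3, 6, 9, 18, 19, 38, 57, 114, 171, 342.
Evaluate successive powers at the divisors of 342:
183^1 ≡ 183
183^2 ≡ 277
183^3 ≡ 151
183^6 ≡ 58
183^9 ≡ 94
183^18 ≡ 172
183^19 ≡ 69
183^38 ≡ 68
183^57 ≡ 360
183^114 ≡ 1
The smallest such exponent is 114, so the order of 183 is 114.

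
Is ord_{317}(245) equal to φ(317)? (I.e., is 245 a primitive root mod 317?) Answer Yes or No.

Yes

φ(317) = 317 − 1 = 316 = 2^2 · 79.
Test 245^(316/q) mod 317 for each prime factor q of 316:
245^158 ≡ 316 (mod 317)  [q = 2: ≢ 1 ✓]
245^4 ≡ 181 (mod 317)  [q = 79: ≢ 1 ✓]
All checks pass, so 245 has order 316 and is a primitive root modulo 317.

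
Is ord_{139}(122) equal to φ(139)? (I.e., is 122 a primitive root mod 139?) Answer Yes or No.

No

φ(139) = 139 − 1 = 138 = 2 · 3 · 23.
An element g generates (Z/139Z)^× iff g^(138/q) ≢ 1 (mod 139) for each prime q ∈ {2, 3, 23}.
122^69 ≡ 1 (mod 139)  [q = 2: ≡ 1 ✗]
122^46 ≡ 42 (mod 139)  [q = 3: ≢ 1 ✓]
122^6 ≡ 80 (mod 139)  [q = 23: ≢ 1 ✓]
122^69 ≡ 1 shows ord(122) | 69, strictly less than φ(139); not a primitive root.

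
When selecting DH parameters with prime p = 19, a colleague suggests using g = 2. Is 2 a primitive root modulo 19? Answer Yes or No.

φ(19) = 19 − 1 = 18 = 2 · 3^2.
2 is a primitive root mod 19 iff 2^(φ(19)/q) ≢ 1 for every prime q | φ(19), i.e. q ∈ {2, 3}.
2^9 ≡ 18 (mod 19)  [q = 2: ≢ 1 ✓]
2^6 ≡ 7 (mod 19)  [q = 3: ≢ 1 ✓]
Every test exponent gives a nontrivial residue, hence 2 generates the full group.

Yes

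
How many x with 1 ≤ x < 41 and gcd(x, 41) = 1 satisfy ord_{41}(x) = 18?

φ(41) = 41 − 1 = 40 = 2^3 · 5.
(Z/41Z)^× is cyclic (|G| = 40); a cyclic group of order m has exactly φ(d) elements of each order d | m, and none otherwise.
18 does not divide 40, so no element of (Z/41Z)^× has order 18.

0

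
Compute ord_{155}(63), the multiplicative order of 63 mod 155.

4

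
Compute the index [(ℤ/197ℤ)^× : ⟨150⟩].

By Lagrange's theorem, ord_197(150) divides φ(197) = 197 − 1 = 196 = 2^2 · 7^2.
Divisors of 196: 1, 2, 4, 7, 14, 28, 49, 98, 196.
Test each divisor d:
150^1 ≡ 150 (mod 197)
150^2 ≡ 42 (mod 197)
150^4 ≡ 188 (mod 197)
150^7 ≡ 36 (mod 197)
150^14 ≡ 114 (mod 197)
150^28 ≡ 191 (mod 197)
150^49 ≡ 1 (mod 197) ✓
Thus |⟨150⟩| = ord(150) = 49.
[(Z/197Z)^× : ⟨150⟩] = 196/49 = 4.

4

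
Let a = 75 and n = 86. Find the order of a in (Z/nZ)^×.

14

Since 75 ∈ (Z/86Z)^×, its order divides φ(86) = φ(2)·φ(43) = 1·42 = 42 = 2 · 3 · 7.
Divisors of 42: 1, 2, 3, 6, 7, 14, 21, 42.
Test each divisor d:
75^1 ≡ 75
75^2 ≡ 35
75^3 ≡ 45
75^6 ≡ 47
75^7 ≡ 85
75^14 ≡ 1
The smallest such exponent is 14, so the order of 75 is 14.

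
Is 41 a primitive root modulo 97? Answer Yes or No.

Yes

φ(97) = 97 − 1 = 96 = 2^5 · 3.
Test 41^(96/q) mod 97 for each prime factor q of 96:
41^48 ≡ 96 (mod 97)  [q = 2: ≢ 1 ✓]
41^32 ≡ 35 (mod 97)  [q = 3: ≢ 1 ✓]
All checks pass, so 41 has order 96 and is a primitive root modulo 97.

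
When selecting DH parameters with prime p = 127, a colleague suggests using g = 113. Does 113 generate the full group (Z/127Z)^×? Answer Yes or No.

φ(127) = 127 − 1 = 126 = 2 · 3^2 · 7.
It suffices to check that the order of 113 is not a proper divisor of 126: compute 113^(126/q) for q ∈ {2, 3, 7}.
113^63 ≡ 1 (mod 127)  [q = 2: ≡ 1 ✗]
113^42 ≡ 107 (mod 127)  [q = 3: ≢ 1 ✓]
113^18 ≡ 8 (mod 127)  [q = 7: ≢ 1 ✓]
The check at q = 2 fails, so 113 generates a proper subgroup.

No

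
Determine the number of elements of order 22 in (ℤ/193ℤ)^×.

0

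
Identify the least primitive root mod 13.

2

φ(13) = 13 − 1 = 12 = 2^2 · 3.
g is a primitive root iff g^(12/q) ≢ 1 (mod 13) for each prime q ∈ {2, 3}.
g = 2: 2^6 ≡ 12; 2^4 ≡ 3 — none is 1, so 2 is a primitive root.
The smallest primitive root modulo 13 is 2.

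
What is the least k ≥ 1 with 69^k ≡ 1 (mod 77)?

10

By Lagrange's theorem, ord_77(69) divides φ(77) = φ(7·11) = (7−1)·(11−1) = 6·10 = 60 = 2^2 · 3 · 5.
Divisors of 60: 1, 2, 3, 4, 5, 6, 10, 12, 15, 20, 30, 60.
Evaluate successive powers at the divisors of 60:
69^1 ≡ 69 (mod 77)
69^2 ≡ 64 (mod 77)
69^3 ≡ 27 (mod 77)
69^4 ≡ 15 (mod 77)
69^5 ≡ 34 (mod 77)
69^6 ≡ 36 (mod 77)
69^10 ≡ 1 (mod 77) ✓
Therefore the multiplicative order of 69 modulo 77 is 10.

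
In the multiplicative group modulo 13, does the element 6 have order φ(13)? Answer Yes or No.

Yes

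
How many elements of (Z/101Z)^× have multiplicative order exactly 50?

φ(101) = 101 − 1 = 100 = 2^2 · 5^2.
(Z/101Z)^× is cyclic (|G| = 100); a cyclic group of order m has exactly φ(d) elements of each order d | m, and none otherwise.
50 = 2 · 5^2 divides 100, and φ(50) = 20.

20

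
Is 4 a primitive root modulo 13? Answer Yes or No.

No

φ(13) = 13 − 1 = 12 = 2^2 · 3.
An element g generates (Z/13Z)^× iff g^(12/q) ≢ 1 (mod 13) for each prime q ∈ {2, 3}.
4^6 ≡ 1 (mod 13)  [q = 2: ≡ 1 ✗]
4^4 ≡ 9 (mod 13)  [q = 3: ≢ 1 ✓]
4^6 ≡ 1 shows ord(4) | 6, strictly less than φ(13); not a primitive root.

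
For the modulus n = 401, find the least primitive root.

3

φ(401) = 401 − 1 = 400 = 2^4 · 5^2.
g is a primitive root iff g^(400/q) ≢ 1 (mod 401) for each prime q ∈ {2, 5}.
g = 2: 2^200 ≡ 1 — hits 1, so not a primitive root.
g = 3: 3^200 ≡ 400; 3^80 ≡ 72 — none is 1, so 3 is a primitive root.
The smallest primitive root modulo 401 is 3.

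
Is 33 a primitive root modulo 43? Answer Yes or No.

φ(43) = 43 − 1 = 42 = 2 · 3 · 7.
33 is a primitive root mod 43 iff 33^(φ(43)/q) ≢ 1 for every prime q | φ(43), i.e. q ∈ {2, 3, 7}.
33^21 ≡ 42 (mod 43)  [q = 2: ≢ 1 ✓]
33^14 ≡ 36 (mod 43)  [q = 3: ≢ 1 ✓]
33^6 ≡ 35 (mod 43)  [q = 7: ≢ 1 ✓]
None equal 1, so ord_43(33) = 42: 33 is a primitive root.

Yes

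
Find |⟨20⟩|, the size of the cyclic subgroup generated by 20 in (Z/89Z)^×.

44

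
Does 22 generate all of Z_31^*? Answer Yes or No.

Yes

φ(31) = 31 − 1 = 30 = 2 · 3 · 5.
It suffices to check that the order of 22 is not a proper divisor of 30: compute 22^(30/q) for q ∈ {2, 3, 5}.
22^15 ≡ 30 (mod 31)  [q = 2: ≢ 1 ✓]
22^10 ≡ 5 (mod 31)  [q = 3: ≢ 1 ✓]
22^6 ≡ 8 (mod 31)  [q = 5: ≢ 1 ✓]
None equal 1, so ord_31(22) = 30: 22 is a primitive root.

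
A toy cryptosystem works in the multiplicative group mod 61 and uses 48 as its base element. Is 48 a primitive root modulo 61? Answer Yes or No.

φ(61) = 61 − 1 = 60 = 2^2 · 3 · 5.
Test 48^(60/q) mod 61 for each prime factor q of 60:
48^30 ≡ 1 (mod 61)  [q = 2: ≡ 1 ✗]
48^20 ≡ 47 (mod 61)  [q = 3: ≢ 1 ✓]
48^12 ≡ 1 (mod 61)  [q = 5: ≡ 1 ✗]
The check at q = 2 fails, so 48 generates a proper subgroup.

No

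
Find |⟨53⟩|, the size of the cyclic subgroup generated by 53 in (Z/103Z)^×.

102

Since 53 ∈ (Z/103Z)^×, its order divides φ(103) = 103 − 1 = 102 = 2 · 3 · 17.
Divisors of 102: 1, 2, 3, 6, 17, 34, 51, 102.
Check 53^d mod 103 for each divisor in increasing order:
53^1 ≡ 53 (mod 103)
53^2 ≡ 28 (mod 103)
53^3 ≡ 42 (mod 103)
53^6 ≡ 13 (mod 103)
53^17 ≡ 57 (mod 103)
53^34 ≡ 56 (mod 103)
53^51 ≡ 102 (mod 103)
53^102 ≡ 1 (mod 103) ✓
The smallest such exponent is 102, so the order of 53 is 102.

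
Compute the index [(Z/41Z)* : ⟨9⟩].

By Lagrange's theorem, ord_41(9) divides φ(41) = 41 − 1 = 40 = 2^3 · 5.
Divisors of 40: 1, 2, 4, 5, 8, 10, 20, 40.
Evaluate successive powers at the divisors of 40:
9^1 ≡ 9
9^2 ≡ 40
9^4 ≡ 1
So ord_41(9) = 4, hence |⟨9⟩| = 4.
The index is φ(41) / ord(9) = 40 / 4 = 10.

10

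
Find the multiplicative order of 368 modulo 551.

21

The order of 368 must divide φ(551) = φ(19·29) = (19−1)·(29−1) = 18·28 = 504 = 2^3 · 3^2 · 7.
Divisors of 504: 1, 2, 3, 4, 6, 7, 8, 9, 12, 14, 18, 21, 24, 28, 36, 42, 56, 63, 72, 84, 126, 168, 252, 504.
Evaluate successive powers at the divisors of 504:
368^1 ≡ 368 (mod 551)
368^2 ≡ 429 (mod 551)
368^3 ≡ 286 (mod 551)
368^4 ≡ 7 (mod 551)
368^6 ≡ 248 (mod 551)
368^7 ≡ 349 (mod 551)
368^8 ≡ 49 (mod 551)
368^9 ≡ 400 (mod 551)
368^12 ≡ 343 (mod 551)
368^14 ≡ 30 (mod 551)
368^18 ≡ 210 (mod 551)
368^21 ≡ 1 (mod 551) ✓
So ord_551(368) = 21.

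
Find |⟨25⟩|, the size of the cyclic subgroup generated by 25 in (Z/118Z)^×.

29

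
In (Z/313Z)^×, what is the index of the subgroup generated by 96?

By Lagrange's theorem, ord_313(96) divides φ(313) = 313 − 1 = 312 = 2^3 · 3 · 13.
Divisors of 312: 1, 2, 3, 4, 6, 8, 12, 13, 24, 26, 39, 52, 78, 104, 156, 312.
Evaluate successive powers at the divisors of 312:
96^1 ≡ 96 (mod 313)
96^2 ≡ 139 (mod 313)
96^3 ≡ 198 (mod 313)
96^4 ≡ 228 (mod 313)
96^6 ≡ 79 (mod 313)
96^8 ≡ 26 (mod 313)
96^12 ≡ 294 (mod 313)
96^13 ≡ 54 (mod 313)
96^24 ≡ 48 (mod 313)
96^26 ≡ 99 (mod 313)
96^39 ≡ 25 (mod 313)
96^52 ≡ 98 (mod 313)
96^78 ≡ 312 (mod 313)
96^104 ≡ 214 (mod 313)
96^156 ≡ 1 (mod 313) ✓
The order of 96 is 156, so the subgroup it generates has 156 elements.
The index is φ(313) / ord(96) = 312 / 156 = 2.

2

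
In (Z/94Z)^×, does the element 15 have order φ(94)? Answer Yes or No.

Yes

φ(94) = φ(2)·φ(47) = 1·46 = 46 = 2 · 23.
15 is a primitive root mod 94 iff 15^(φ(94)/q) ≢ 1 for every prime q | φ(94), i.e. q ∈ {2, 23}.
15^23 ≡ 93 (mod 94)  [q = 2: ≢ 1 ✓]
15^2 ≡ 37 (mod 94)  [q = 23: ≢ 1 ✓]
Every test exponent gives a nontrivial residue, hence 15 generates the full group.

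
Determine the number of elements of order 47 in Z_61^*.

0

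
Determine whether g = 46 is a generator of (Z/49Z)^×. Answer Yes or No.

No

φ(49) = φ(7^2) = 7·(7−1) = 42 = 2 · 3 · 7.
Test 46^(42/q) mod 49 for each prime factor q of 42:
46^21 ≡ 1 (mod 49)  [q = 2: ≡ 1 ✗]
46^14 ≡ 30 (mod 49)  [q = 3: ≢ 1 ✓]
46^6 ≡ 43 (mod 49)  [q = 7: ≢ 1 ✓]
Since 46^21 ≡ 1, the order of 46 divides 21 < 42, so 46 is not a primitive root.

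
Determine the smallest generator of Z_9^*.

φ(9) = φ(3^2) = 3·(3−1) = 6 = 2 · 3.
Test candidates g = 2, 3, … against the prime factors q ∈ {2, 3} of φ(9): g is a generator iff g^(6/q) ≢ 1 for every such q.
g = 2: 2^3 ≡ 8; 2^2 ≡ 4 — none is 1, so 2 is a primitive root.
So 2 is the smallest generator of (Z/9Z)^×.

2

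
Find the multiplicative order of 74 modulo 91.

3

By Lagrange's theorem, ord_91(74) divides φ(91) = φ(7·13) = (7−1)·(13−1) = 6·12 = 72 = 2^3 · 3^2.
Divisors of 72: 1, 2, 3, 4, 6, 8, 9, 12, 18, 24, 36, 72.
Check 74^d mod 91 for each divisor in increasing order:
74^1 ≡ 74
74^2 ≡ 16
74^3 ≡ 1
Therefore the multiplicative order of 74 modulo 91 is 3.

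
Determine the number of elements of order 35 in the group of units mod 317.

0

φ(317) = 317 − 1 = 316 = 2^2 · 79.
Since (Z/317Z)^× is cyclic of order 316, the number of elements of order d is φ(d) when d | 316 and 0 otherwise.
Since 35 ∤ 316, the count is 0.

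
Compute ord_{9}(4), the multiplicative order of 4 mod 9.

Since 4 ∈ (Z/9Z)^×, its order divides φ(9) = φ(3^2) = 3·(3−1) = 6 = 2 · 3.
Divisors of 6: 1, 2, 3, 6.
Test each divisor d:
4^1 ≡ 4 (mod 9)
4^2 ≡ 7 (mod 9)
4^3 ≡ 1 (mod 9) ✓
So ord_9(4) = 3.

3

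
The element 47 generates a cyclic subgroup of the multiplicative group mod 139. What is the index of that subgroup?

2

By Lagrange's theorem, ord_139(47) divides φ(139) = 139 − 1 = 138 = 2 · 3 · 23.
Divisors of 138: 1, 2, 3, 6, 23, 46, 69, 138.
Check 47^d mod 139 for each divisor in increasing order:
47^1 ≡ 47 (mod 139)
47^2 ≡ 124 (mod 139)
47^3 ≡ 129 (mod 139)
47^6 ≡ 100 (mod 139)
47^23 ≡ 96 (mod 139)
47^46 ≡ 42 (mod 139)
47^69 ≡ 1 (mod 139) ✓
Thus |⟨47⟩| = ord(47) = 69.
The index is φ(139) / ord(47) = 138 / 69 = 2.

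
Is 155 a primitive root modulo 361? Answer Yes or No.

φ(361) = φ(19^2) = 19·(19−1) = 342 = 2 · 3^2 · 19.
It suffices to check that the order of 155 is not a proper divisor of 342: compute 155^(342/q) for q ∈ {2, 3, 19}.
155^171 ≡ 360 (mod 361)  [q = 2: ≢ 1 ✓]
155^114 ≡ 292 (mod 361)  [q = 3: ≢ 1 ✓]
155^18 ≡ 172 (mod 361)  [q = 19: ≢ 1 ✓]
None equal 1, so ord_361(155) = 342: 155 is a primitive root.

Yes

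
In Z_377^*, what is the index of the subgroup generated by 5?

Since 5 ∈ (Z/377Z)^×, its order divides φ(377) = φ(13·29) = (13−1)·(29−1) = 12·28 = 336 = 2^4 · 3 · 7.
Divisors of 336: 1, 2, 3, 4, 6, 7, 8, 12, 14, 16, 21, 24, 28, 42, 48, 56, 84, 112, 168, 336.
Evaluate successive powers at the divisors of 336:
5^1 ≡ 5 (mod 377)
5^2 ≡ 25 (mod 377)
5^3 ≡ 125 (mod 377)
5^4 ≡ 248 (mod 377)
5^6 ≡ 168 (mod 377)
5^7 ≡ 86 (mod 377)
5^8 ≡ 53 (mod 377)
5^12 ≡ 326 (mod 377)
5^14 ≡ 233 (mod 377)
5^16 ≡ 170 (mod 377)
5^21 ≡ 57 (mod 377)
5^24 ≡ 339 (mod 377)
5^28 ≡ 1 (mod 377) ✓
So ord_377(5) = 28, hence |⟨5⟩| = 28.
Index = |(Z/377Z)^×| / |⟨5⟩| = 336 / 28 = 12.

12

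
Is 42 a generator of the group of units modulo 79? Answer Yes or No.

No

φ(79) = 79 − 1 = 78 = 2 · 3 · 13.
42 is a primitive root mod 79 iff 42^(φ(79)/q) ≢ 1 for every prime q | φ(79), i.e. q ∈ {2, 3, 13}.
42^39 ≡ 1 (mod 79)  [q = 2: ≡ 1 ✗]
42^26 ≡ 23 (mod 79)  [q = 3: ≢ 1 ✓]
42^6 ≡ 38 (mod 79)  [q = 13: ≢ 1 ✓]
The check at q = 2 fails, so 42 generates a proper subgroup.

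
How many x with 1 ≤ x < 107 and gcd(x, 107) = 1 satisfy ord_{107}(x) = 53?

52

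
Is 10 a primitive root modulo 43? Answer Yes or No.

No

φ(43) = 43 − 1 = 42 = 2 · 3 · 7.
An element g generates (Z/43Z)^× iff g^(42/q) ≢ 1 (mod 43) for each prime q ∈ {2, 3, 7}.
10^21 ≡ 1 (mod 43)  [q = 2: ≡ 1 ✗]
10^14 ≡ 36 (mod 43)  [q = 3: ≢ 1 ✓]
10^6 ≡ 35 (mod 43)  [q = 7: ≢ 1 ✓]
Since 10^21 ≡ 1, the order of 10 divides 21 < 42, so 10 is not a primitive root.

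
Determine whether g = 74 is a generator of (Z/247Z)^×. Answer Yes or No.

No

247 = 13 · 19 is a product of two distinct odd primes, so (Z/247Z)^× ≅ (Z/13Z)^× × (Z/19Z)^× is not cyclic.
No primitive root modulo 247 exists; in particular 74 is not one.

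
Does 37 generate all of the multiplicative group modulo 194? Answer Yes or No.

Yes

φ(194) = φ(2)·φ(97) = 1·96 = 96 = 2^5 · 3.
An element g generates (Z/194Z)^× iff g^(96/q) ≢ 1 (mod 194) for each prime q ∈ {2, 3}.
37^48 ≡ 193 (mod 194)  [q = 2: ≢ 1 ✓]
37^32 ≡ 35 (mod 194)  [q = 3: ≢ 1 ✓]
All checks pass, so 37 has order 96 and is a primitive root modulo 194.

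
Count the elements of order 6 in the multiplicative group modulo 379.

φ(379) = 379 − 1 = 378 = 2 · 3^3 · 7.
(Z/379Z)^× is cyclic (|G| = 378); a cyclic group of order m has exactly φ(d) elements of each order d | m, and none otherwise.
6 = 2 · 3 divides 378, and φ(6) = 2.

2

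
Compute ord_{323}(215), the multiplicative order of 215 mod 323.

144

By Lagrange's theorem, ord_323(215) divides φ(323) = φ(17·19) = (17−1)·(19−1) = 16·18 = 288 = 2^5 · 3^2.
Divisors of 288: 1, 2, 3, 4, 6, 8, 9, 12, 16, 18, 24, 32, 36, 48, 72, 96, 144, 288.
Test each divisor d:
215^1 ≡ 215
215^2 ≡ 36
215^3 ≡ 311
215^4 ≡ 4
215^6 ≡ 144
215^8 ≡ 16
215^9 ≡ 210
215^12 ≡ 64
215^16 ≡ 256
215^18 ≡ 172
215^24 ≡ 220
215^32 ≡ 290
215^36 ≡ 191
215^48 ≡ 273
215^72 ≡ 305
215^96 ≡ 239
215^144 ≡ 1
Therefore the multiplicative order of 215 modulo 323 is 144.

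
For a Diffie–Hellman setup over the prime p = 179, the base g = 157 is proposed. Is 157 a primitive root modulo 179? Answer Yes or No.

φ(179) = 179 − 1 = 178 = 2 · 89.
157 is a primitive root mod 179 iff 157^(φ(179)/q) ≢ 1 for every prime q | φ(179), i.e. q ∈ {2, 89}.
157^89 ≡ 178 (mod 179)  [q = 2: ≢ 1 ✓]
157^2 ≡ 126 (mod 179)  [q = 89: ≢ 1 ✓]
All checks pass, so 157 has order 178 and is a primitive root modulo 179.

Yes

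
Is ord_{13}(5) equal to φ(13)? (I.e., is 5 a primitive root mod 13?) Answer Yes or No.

No

φ(13) = 13 − 1 = 12 = 2^2 · 3.
Test 5^(12/q) mod 13 for each prime factor q of 12:
5^6 ≡ 12 (mod 13)  [q = 2: ≢ 1 ✓]
5^4 ≡ 1 (mod 13)  [q = 3: ≡ 1 ✗]
Since 5^4 ≡ 1, the order of 5 divides 4 < 12, so 5 is not a primitive root.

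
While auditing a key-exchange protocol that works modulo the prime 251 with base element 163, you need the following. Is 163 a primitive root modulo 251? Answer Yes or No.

Yes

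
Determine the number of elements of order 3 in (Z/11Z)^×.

φ(11) = 11 − 1 = 10 = 2 · 5.
In a cyclic group of order 10, there are φ(d) elements of order d for each divisor d of 10, and zero for non-divisors.
3 does not divide 10, so no element of (Z/11Z)^× has order 3.

0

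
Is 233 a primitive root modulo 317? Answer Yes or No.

Yes

φ(317) = 317 − 1 = 316 = 2^2 · 79.
An element g generates (Z/317Z)^× iff g^(316/q) ≢ 1 (mod 317) for each prime q ∈ {2, 79}.
233^158 ≡ 316 (mod 317)  [q = 2: ≢ 1 ✓]
233^4 ≡ 67 (mod 317)  [q = 79: ≢ 1 ✓]
None equal 1, so ord_317(233) = 316: 233 is a primitive root.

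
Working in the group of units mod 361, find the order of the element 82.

ord(82) | φ(361) = φ(19^2) = 19·(19−1) = 342 = 2 · 3^2 · 19.
Divisors of 342: 1, 2, 3, 6, 9, 18, 19, 38, 57, 114, 171, 342.
Check 82^d mod 361 for each divisor in increasing order:
82^1 ≡ 82 (mod 361)
82^2 ≡ 226 (mod 361)
82^3 ≡ 121 (mod 361)
82^6 ≡ 201 (mod 361)
82^9 ≡ 134 (mod 361)
82^18 ≡ 267 (mod 361)
82^19 ≡ 234 (mod 361)
82^38 ≡ 245 (mod 361)
82^57 ≡ 292 (mod 361)
82^114 ≡ 68 (mod 361)
82^171 ≡ 1 (mod 361) ✓
Therefore the multiplicative order of 82 modulo 361 is 171.

171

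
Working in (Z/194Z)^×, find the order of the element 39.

96

By Lagrange's theorem, ord_194(39) divides φ(194) = φ(2)·φ(97) = 1·96 = 96 = 2^5 · 3.
Divisors of 96: 1, 2, 3, 4, 6, 8, 12, 16, 24, 32, 48, 96.
Compute 39^d (mod 194) for the divisors d until we hit 1:
39^1 ≡ 39 (mod 194)
39^2 ≡ 163 (mod 194)
39^3 ≡ 149 (mod 194)
39^4 ≡ 185 (mod 194)
39^6 ≡ 85 (mod 194)
39^8 ≡ 81 (mod 194)
39^12 ≡ 47 (mod 194)
39^16 ≡ 159 (mod 194)
39^24 ≡ 75 (mod 194)
39^32 ≡ 61 (mod 194)
39^48 ≡ 193 (mod 194)
39^96 ≡ 1 (mod 194) ✓
The smallest such exponent is 96, so the order of 39 is 96.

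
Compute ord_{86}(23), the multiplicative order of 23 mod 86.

ord(23) | φ(86) = φ(2)·φ(43) = 1·42 = 42 = 2 · 3 · 7.
Divisors of 42: 1, 2, 3, 6, 7, 14, 21, 42.
Compute 23^d (mod 86) for the divisors d until we hit 1:
23^1 ≡ 23 (mod 86)
23^2 ≡ 13 (mod 86)
23^3 ≡ 41 (mod 86)
23^6 ≡ 47 (mod 86)
23^7 ≡ 49 (mod 86)
23^14 ≡ 79 (mod 86)
23^21 ≡ 1 (mod 86) ✓
The smallest such exponent is 21, so the order of 23 is 21.

21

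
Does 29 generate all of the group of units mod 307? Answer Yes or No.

Yes

φ(307) = 307 − 1 = 306 = 2 · 3^2 · 17.
An element g generates (Z/307Z)^× iff g^(306/q) ≢ 1 (mod 307) for each prime q ∈ {2, 3, 17}.
29^153 ≡ 306 (mod 307)  [q = 2: ≢ 1 ✓]
29^102 ≡ 17 (mod 307)  [q = 3: ≢ 1 ✓]
29^18 ≡ 273 (mod 307)  [q = 17: ≢ 1 ✓]
All checks pass, so 29 has order 306 and is a primitive root modulo 307.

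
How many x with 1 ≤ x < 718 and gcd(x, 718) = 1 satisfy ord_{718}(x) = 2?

1

φ(718) = φ(2)·φ(359) = 1·358 = 358 = 2 · 179.
(Z/718Z)^× is cyclic (|G| = 358); a cyclic group of order m has exactly φ(d) elements of each order d | m, and none otherwise.
2 | 358, and φ(2) = 2 − 1 = 1.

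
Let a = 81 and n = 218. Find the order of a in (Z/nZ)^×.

ord(81) | φ(218) = φ(2)·φ(109) = 1·108 = 108 = 2^2 · 3^3.
Divisors of 108: 1, 2, 3, 4, 6, 9, 12, 18, 27, 36, 54, 108.
Compute 81^d (mod 218) for the divisors d until we hit 1:
81^1 ≡ 81 (mod 218)
81^2 ≡ 21 (mod 218)
81^3 ≡ 175 (mod 218)
81^4 ≡ 5 (mod 218)
81^6 ≡ 105 (mod 218)
81^9 ≡ 63 (mod 218)
81^12 ≡ 125 (mod 218)
81^18 ≡ 45 (mod 218)
81^27 ≡ 1 (mod 218) ✓
Hence ord(81) = 27.

27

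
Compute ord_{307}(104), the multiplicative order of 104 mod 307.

ord(104) | φ(307) = 307 − 1 = 306 = 2 · 3^2 · 17.
Divisors of 306: 1, 2, 3, 6, 9, 17, 18, 34, 51, 102, 153, 306.
Compute 104^d (mod 307) for the divisors d until we hit 1:
104^1 ≡ 104 (mod 307)
104^2 ≡ 71 (mod 307)
104^3 ≡ 16 (mod 307)
104^6 ≡ 256 (mod 307)
104^9 ≡ 105 (mod 307)
104^17 ≡ 168 (mod 307)
104^18 ≡ 280 (mod 307)
104^34 ≡ 287 (mod 307)
104^51 ≡ 17 (mod 307)
104^102 ≡ 289 (mod 307)
104^153 ≡ 1 (mod 307) ✓
Therefore the multiplicative order of 104 modulo 307 is 153.

153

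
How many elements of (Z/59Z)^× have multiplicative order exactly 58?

28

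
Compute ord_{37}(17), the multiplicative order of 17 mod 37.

36

Since 17 ∈ (Z/37Z)^×, its order divides φ(37) = 37 − 1 = 36 = 2^2 · 3^2.
Divisors of 36: 1, 2, 3, 4, 6, 9, 12, 18, 36.
Check 17^d mod 37 for each divisor in increasing order:
17^1 ≡ 17
17^2 ≡ 30
17^3 ≡ 29
17^4 ≡ 12
17^6 ≡ 27
17^9 ≡ 6
17^12 ≡ 26
17^18 ≡ 36
17^36 ≡ 1
Hence ord(17) = 36.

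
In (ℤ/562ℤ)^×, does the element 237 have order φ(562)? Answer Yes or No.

Yes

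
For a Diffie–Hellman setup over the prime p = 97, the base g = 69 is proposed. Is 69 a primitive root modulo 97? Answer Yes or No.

φ(97) = 97 − 1 = 96 = 2^5 · 3.
It suffices to check that the order of 69 is not a proper divisor of 96: compute 69^(96/q) for q ∈ {2, 3}.
69^48 ≡ 96 (mod 97)  [q = 2: ≢ 1 ✓]
69^32 ≡ 1 (mod 97)  [q = 3: ≡ 1 ✗]
Since 69^32 ≡ 1, the order of 69 divides 32 < 96, so 69 is not a primitive root.

No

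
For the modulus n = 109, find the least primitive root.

φ(109) = 109 − 1 = 108 = 2^2 · 3^3.
g is a primitive root iff g^(108/q) ≢ 1 (mod 109) for each prime q ∈ {2, 3}.
g = 2: 2^54 ≡ 108; 2^36 ≡ 1 — hits 1, so not a primitive root.
g = 3: 3^54 ≡ 1 — hits 1, so not a primitive root.
g = 4: 4^54 ≡ 1 — hits 1, so not a primitive root.
g = 5: 5^54 ≡ 1 — hits 1, so not a primitive root.
g = 6: 6^54 ≡ 108; 6^36 ≡ 63 — none is 1, so 6 is a primitive root.
So 6 is the smallest generator of (Z/109Z)^×.

6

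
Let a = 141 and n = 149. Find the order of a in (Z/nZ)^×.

148

The order of 141 must divide φ(149) = 149 − 1 = 148 = 2^2 · 37.
Divisors of 148: 1, 2, 4, 37, 74, 148.
Compute 141^d (mod 149) for the divisors d until we hit 1:
141^1 ≡ 141 (mod 149)
141^2 ≡ 64 (mod 149)
141^4 ≡ 73 (mod 149)
141^37 ≡ 105 (mod 149)
141^74 ≡ 148 (mod 149)
141^148 ≡ 1 (mod 149) ✓
Hence ord(141) = 148.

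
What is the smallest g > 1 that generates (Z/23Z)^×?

φ(23) = 23 − 1 = 22 = 2 · 11.
Test candidates g = 2, 3, … against the prime factors q ∈ {2, 11} of φ(23): g is a generator iff g^(22/q) ≢ 1 for every such q.
g = 2: 2^11 ≡ 1 — hits 1, so not a primitive root.
g = 3: 3^11 ≡ 1 — hits 1, so not a primitive root.
g = 4: 4^11 ≡ 1 — hits 1, so not a primitive root.
g = 5: 5^11 ≡ 22; 5^2 ≡ 2 — none is 1, so 5 is a primitive root.
Hence the least primitive root of 23 is 5.

5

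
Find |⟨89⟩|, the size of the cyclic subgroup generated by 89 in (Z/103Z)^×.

Since 89 ∈ (Z/103Z)^×, its order divides φ(103) = 103 − 1 = 102 = 2 · 3 · 17.
Divisors of 102: 1, 2, 3, 6, 17, 34, 51, 102.
Compute 89^d (mod 103) for the divisors d until we hit 1:
89^1 ≡ 89 (mod 103)
89^2 ≡ 93 (mod 103)
89^3 ≡ 37 (mod 103)
89^6 ≡ 30 (mod 103)
89^17 ≡ 102 (mod 103)
89^34 ≡ 1 (mod 103) ✓
Hence ord(89) = 34.

34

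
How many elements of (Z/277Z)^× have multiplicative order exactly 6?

φ(277) = 277 − 1 = 276 = 2^2 · 3 · 23.
Since (Z/277Z)^× is cyclic of order 276, the number of elements of order d is φ(d) when d | 276 and 0 otherwise.
6 = 2 · 3 divides 276, and φ(6) = 2.

2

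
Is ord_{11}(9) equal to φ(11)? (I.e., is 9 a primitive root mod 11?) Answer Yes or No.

φ(11) = 11 − 1 = 10 = 2 · 5.
An element g generates (Z/11Z)^× iff g^(10/q) ≢ 1 (mod 11) for each prime q ∈ {2, 5}.
9^5 ≡ 1 (mod 11)  [q = 2: ≡ 1 ✗]
9^2 ≡ 4 (mod 11)  [q = 5: ≢ 1 ✓]
The check at q = 2 fails, so 9 generates a proper subgroup.

No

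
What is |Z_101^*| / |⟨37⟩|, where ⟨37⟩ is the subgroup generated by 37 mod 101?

4

By Lagrange's theorem, ord_101(37) divides φ(101) = 101 − 1 = 100 = 2^2 · 5^2.
Divisors of 100: 1, 2, 4, 5, 10, 20, 25, 50, 100.
Check 37^d mod 101 for each divisor in increasing order:
37^1 ≡ 37
37^2 ≡ 56
37^4 ≡ 5
37^5 ≡ 84
37^10 ≡ 87
37^20 ≡ 95
37^25 ≡ 1
The order of 37 is 25, so the subgroup it generates has 25 elements.
The index is φ(101) / ord(37) = 100 / 25 = 4.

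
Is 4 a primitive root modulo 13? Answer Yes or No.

φ(13) = 13 − 1 = 12 = 2^2 · 3.
It suffices to check that the order of 4 is not a proper divisor of 12: compute 4^(12/q) for q ∈ {2, 3}.
4^6 ≡ 1 (mod 13)  [q = 2: ≡ 1 ✗]
4^4 ≡ 9 (mod 13)  [q = 3: ≢ 1 ✓]
Since 4^6 ≡ 1, the order of 4 divides 6 < 12, so 4 is not a primitive root.

No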